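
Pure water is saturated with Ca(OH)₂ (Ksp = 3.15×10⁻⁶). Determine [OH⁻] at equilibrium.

1.85×10⁻² M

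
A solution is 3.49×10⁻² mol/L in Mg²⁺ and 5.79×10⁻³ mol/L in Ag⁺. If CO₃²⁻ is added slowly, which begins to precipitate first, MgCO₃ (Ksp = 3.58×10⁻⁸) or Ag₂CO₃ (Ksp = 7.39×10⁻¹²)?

Ag₂CO₃

Precipitation of each salt begins when its ion product equals Ksp.
For MgCO₃: [CO₃²⁻] = (Ksp/[Mg²⁺]) = 1.03×10⁻⁶ mol/L
For Ag₂CO₃: [CO₃²⁻] = (Ksp/[Ag⁺]^2) = 2.20×10⁻⁷ mol/L
Ag₂CO₃ requires the lower [CO₃²⁻], so it precipitates first.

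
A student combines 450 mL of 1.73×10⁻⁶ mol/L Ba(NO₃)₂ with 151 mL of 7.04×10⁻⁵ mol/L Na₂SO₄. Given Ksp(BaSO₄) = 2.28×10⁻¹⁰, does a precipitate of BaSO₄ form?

No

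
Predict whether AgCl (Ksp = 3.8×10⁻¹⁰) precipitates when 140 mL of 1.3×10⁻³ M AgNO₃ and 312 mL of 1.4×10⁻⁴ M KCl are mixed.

The combined volume is 452 mL.
[Ag⁺] = (1.3×10⁻³)(140)/452 = 4.0×10⁻⁴ M
[Cl⁻] = (1.4×10⁻⁴)(312)/452 = 9.7×10⁻⁵ M
Q = [Ag⁺][Cl⁻] = 3.9×10⁻⁸
Since Q (3.9×10⁻⁸) exceeds Ksp (3.8×10⁻¹⁰), AgCl will precipitate.

Yes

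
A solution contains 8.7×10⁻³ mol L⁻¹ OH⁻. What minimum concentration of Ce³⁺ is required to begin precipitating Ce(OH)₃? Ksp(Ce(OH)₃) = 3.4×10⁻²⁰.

A salt starts to precipitate once the ion product Q reaches its Ksp.
Ce(OH)₃(s) ⇌ Ce³⁺(aq) + 3 OH⁻(aq)
Ksp = [Ce³⁺][OH⁻]^3 = [Ce³⁺](8.7×10⁻³)^3
[Ce³⁺] = 3.4×10⁻²⁰ / (8.7×10⁻³)^3 = 5.2×10⁻¹⁴
[Ce³⁺] = 5.2×10⁻¹⁴ mol L⁻¹

5.2×10⁻¹⁴ M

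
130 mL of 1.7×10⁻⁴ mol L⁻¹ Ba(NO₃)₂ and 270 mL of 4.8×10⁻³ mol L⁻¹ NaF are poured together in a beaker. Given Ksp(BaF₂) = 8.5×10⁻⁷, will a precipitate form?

The combined volume is 400 mL.
[Ba²⁺] = (1.7×10⁻⁴)(130)/400 = 5.5×10⁻⁵ mol L⁻¹
[F⁻] = (4.8×10⁻³)(270)/400 = 3.2×10⁻³ mol L⁻¹
Q = [Ba²⁺][F⁻]^2 = 5.8×10⁻¹⁰
Q < Ksp (5.8×10⁻¹⁰ vs 8.5×10⁻⁷); the solution remains unsaturated and no precipitate forms.

No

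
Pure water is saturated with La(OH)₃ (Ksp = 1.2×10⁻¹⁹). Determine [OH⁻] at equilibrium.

La(OH)₃(s) ⇌ La³⁺(aq) + 3 OH⁻(aq)
If s mol/L of La(OH)₃ dissolves, [La³⁺] = s and [OH⁻] = 3s.
Ksp = [La³⁺][OH⁻]^3 = s · (3s)^3 = 27s^4 = 1.2×10⁻¹⁹
s = 8.2×10⁻⁶ mol L⁻¹
[OH⁻] = 3s = 2.4×10⁻⁵ mol L⁻¹

2.4×10⁻⁵ M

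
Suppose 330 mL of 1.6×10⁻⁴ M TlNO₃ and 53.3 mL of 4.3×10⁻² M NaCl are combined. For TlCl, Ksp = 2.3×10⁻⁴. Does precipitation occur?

No

After mixing, V = 330 mL + 53.3 mL = 383.3 mL.
[Tl⁺] = (1.6×10⁻⁴)(330)/383.3 = 1.4×10⁻⁴ M
[Cl⁻] = (4.3×10⁻²)(53.3)/383.3 = 6.0×10⁻³ M
Q = [Tl⁺][Cl⁻] = 8.2×10⁻⁷
Since Q (8.2×10⁻⁷) is less than Ksp (2.3×10⁻⁴), no TlCl precipitates.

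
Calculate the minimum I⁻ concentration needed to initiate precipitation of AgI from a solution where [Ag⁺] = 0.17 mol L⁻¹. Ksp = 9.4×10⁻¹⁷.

5.5×10⁻¹⁶ M

A salt starts to precipitate once the ion product Q reaches its Ksp.
AgI(s) ⇌ Ag⁺(aq) + I⁻(aq)
Ksp = [Ag⁺][I⁻] = [I⁻](0.17)
[I⁻] = 9.4×10⁻¹⁷ / (0.17) = 5.5×10⁻¹⁶
[I⁻] = 5.5×10⁻¹⁶ mol L⁻¹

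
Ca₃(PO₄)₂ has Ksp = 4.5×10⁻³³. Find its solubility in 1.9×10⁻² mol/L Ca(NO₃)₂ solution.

Ca₃(PO₄)₂(s) ⇌ 3 Ca²⁺(aq) + 2 PO₄³⁻(aq)
The solution already contains Ca²⁺ at 1.9×10⁻² mol/L. Let s be the molar solubility of Ca₃(PO₄)₂.
[Ca²⁺] ≈ 1.9×10⁻² mol/L (common ion dominates); [PO₄³⁻] = 2s.
Ksp = [Ca²⁺]^3[PO₄³⁻]^2 = (1.9×10⁻²)^3(2s)^2
(2s)^2 = 4.5×10⁻³³ / (1.9×10⁻²)^3 = 6.6×10⁻²⁸
s = 1.3×10⁻¹⁴ mol/L

1.3×10⁻¹⁴ M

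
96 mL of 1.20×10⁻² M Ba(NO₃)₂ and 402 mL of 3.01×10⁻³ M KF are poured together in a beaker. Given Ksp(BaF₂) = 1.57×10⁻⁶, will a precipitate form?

After mixing, V = 96 mL + 402 mL = 498 mL.
[Ba²⁺] = (1.20×10⁻²)(96)/498 = 2.31×10⁻³ M
[F⁻] = (3.01×10⁻³)(402)/498 = 2.43×10⁻³ M
Q = [Ba²⁺][F⁻]^2 = 1.37×10⁻⁸
Q = 1.37×10⁻⁸ < Ksp = 1.57×10⁻⁶, so the solution is unsaturated and no precipitate forms.

No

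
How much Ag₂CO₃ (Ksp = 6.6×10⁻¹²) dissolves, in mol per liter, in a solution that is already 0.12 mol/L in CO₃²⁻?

3.7×10⁻⁶ M

Ag₂CO₃(s) ⇌ 2 Ag⁺(aq) + CO₃²⁻(aq)
Let s be the solubility of Ag₂CO₃ here. The common ion gives [CO₃²⁻] ≈ 0.12 mol/L, and [Ag⁺] = 2s.
Ksp = [Ag⁺]^2[CO₃²⁻] = (2s)^2(0.12)
(2s)^2 = 6.6×10⁻¹² / (0.12) = 5.5×10⁻¹¹
s = 3.7×10⁻⁶ mol/L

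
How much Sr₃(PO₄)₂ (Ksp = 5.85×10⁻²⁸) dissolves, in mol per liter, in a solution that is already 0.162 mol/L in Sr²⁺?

1.85×10⁻¹³ M

Sr₃(PO₄)₂(s) ⇌ 3 Sr²⁺(aq) + 2 PO₄³⁻(aq)
With Sr²⁺ already at 0.162 mol/L and s small, take [Sr²⁺] ≈ 0.162 mol/L and [PO₄³⁻] = 2s.
Ksp = [Sr²⁺]^3[PO₄³⁻]^2 = (0.162)^3(2s)^2
(2s)^2 = 5.85×10⁻²⁸ / (0.162)^3 = 1.38×10⁻²⁵
s = 1.85×10⁻¹³ mol/L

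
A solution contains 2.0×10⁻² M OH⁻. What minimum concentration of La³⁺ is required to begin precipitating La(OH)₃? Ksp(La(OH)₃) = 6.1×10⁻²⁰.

Precipitation begins when Q = Ksp.
La(OH)₃(s) ⇌ La³⁺(aq) + 3 OH⁻(aq)
Ksp = [La³⁺][OH⁻]^3 = [La³⁺](2.0×10⁻²)^3
[La³⁺] = 6.1×10⁻²⁰ / (2.0×10⁻²)^3 = 7.6×10⁻¹⁵
[La³⁺] = 7.6×10⁻¹⁵ M

7.6×10⁻¹⁵ M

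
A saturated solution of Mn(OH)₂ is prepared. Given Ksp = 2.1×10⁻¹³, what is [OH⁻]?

Mn(OH)₂(s) ⇌ Mn²⁺(aq) + 2 OH⁻(aq)
With molar solubility s: [Mn²⁺] = s, [OH⁻] = 2s.
Ksp = [Mn²⁺][OH⁻]^2 = s · (2s)^2 = 4s^3 = 2.1×10⁻¹³
s = 3.7×10⁻⁵ mol/L
[OH⁻] = 2s = 7.5×10⁻⁵ mol/L

7.5×10⁻⁵ M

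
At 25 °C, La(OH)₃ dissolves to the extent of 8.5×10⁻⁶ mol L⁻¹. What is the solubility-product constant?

Ksp = 1.4×10⁻¹⁹

La(OH)₃(s) ⇌ La³⁺(aq) + 3 OH⁻(aq)
Call the molar solubility s, so that [La³⁺] = s and [OH⁻] = 3s.
Ksp = [La³⁺][OH⁻]^3 = s · (3s)^3 = 27s^4
Ksp = 27 × (8.5×10⁻⁶)^4 = 1.4×10⁻¹⁹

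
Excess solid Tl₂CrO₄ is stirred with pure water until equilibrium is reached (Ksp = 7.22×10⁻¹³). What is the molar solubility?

Tl₂CrO₄(s) ⇌ 2 Tl⁺(aq) + CrO₄²⁻(aq)
Call the molar solubility s, so that [Tl⁺] = 2s and [CrO₄²⁻] = s.
Ksp = [Tl⁺]^2[CrO₄²⁻] = (2s)^2 · s = 4s^3
4s^3 = 7.22×10⁻¹³  ⇒  s^3 = 1.81×10⁻¹³
Taking the 3rd root, s = 5.65×10⁻⁵ M.

5.65×10⁻⁵ M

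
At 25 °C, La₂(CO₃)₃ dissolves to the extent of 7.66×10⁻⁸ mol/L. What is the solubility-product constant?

Ksp = 2.85×10⁻³⁴

La₂(CO₃)₃(s) ⇌ 2 La³⁺(aq) + 3 CO₃²⁻(aq)
Call the molar solubility s, so that [La³⁺] = 2s and [CO₃²⁻] = 3s.
Ksp = [La³⁺]^2[CO₃²⁻]^3 = (2s)^2 · (3s)^3 = 108s^5
Ksp = 108 × (7.66×10⁻⁸)^5 = 2.85×10⁻³⁴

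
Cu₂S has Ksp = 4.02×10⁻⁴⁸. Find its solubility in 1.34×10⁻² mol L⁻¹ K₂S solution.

Cu₂S(s) ⇌ 2 Cu⁺(aq) + S²⁻(aq)
The solution already contains S²⁻ at 1.34×10⁻² mol L⁻¹. Let s be the molar solubility of Cu₂S.
[S²⁻] ≈ 1.34×10⁻² mol L⁻¹ (common ion dominates); [Cu⁺] = 2s.
Ksp = [Cu⁺]^2[S²⁻] = (2s)^2(1.34×10⁻²)
(2s)^2 = 4.02×10⁻⁴⁸ / (1.34×10⁻²) = 3.00×10⁻⁴⁶
s = 8.66×10⁻²⁴ mol L⁻¹

8.66×10⁻²⁴ M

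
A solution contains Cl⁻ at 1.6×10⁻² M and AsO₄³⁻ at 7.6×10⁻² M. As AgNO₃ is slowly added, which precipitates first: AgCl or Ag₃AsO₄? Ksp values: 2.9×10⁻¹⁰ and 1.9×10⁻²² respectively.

AgCl

Precipitation of each salt begins when its ion product equals Ksp.
For AgCl: [Ag⁺] = (Ksp/[Cl⁻]) = 1.8×10⁻⁸ M
For Ag₃AsO₄: [Ag⁺] = (Ksp/[AsO₄³⁻])^(1/3) = 1.4×10⁻⁷ M
Since AgCl needs less Ag⁺ to reach saturation, it precipitates first.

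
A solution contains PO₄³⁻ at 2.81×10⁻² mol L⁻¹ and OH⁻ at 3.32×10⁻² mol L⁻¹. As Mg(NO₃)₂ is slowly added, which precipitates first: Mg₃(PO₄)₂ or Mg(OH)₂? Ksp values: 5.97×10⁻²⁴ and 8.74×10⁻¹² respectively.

Mg(OH)₂

Each salt precipitates once Q = Ksp for that salt.
For Mg₃(PO₄)₂: [Mg²⁺] = (Ksp/[PO₄³⁻]^2)^(1/3) = 1.96×10⁻⁷ mol L⁻¹
For Mg(OH)₂: [Mg²⁺] = (Ksp/[OH⁻]^2) = 7.93×10⁻⁹ mol L⁻¹
Since Mg(OH)₂ needs less Mg²⁺ to reach saturation, it precipitates first.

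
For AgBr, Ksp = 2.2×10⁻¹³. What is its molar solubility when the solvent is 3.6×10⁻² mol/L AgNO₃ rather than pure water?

AgBr(s) ⇌ Ag⁺(aq) + Br⁻(aq)
The solution already contains Ag⁺ at 3.6×10⁻² mol/L. Let s be the molar solubility of AgBr.
[Ag⁺] ≈ 3.6×10⁻² mol/L (common ion dominates); [Br⁻] = s.
Ksp = [Ag⁺][Br⁻] = (3.6×10⁻²)s
s = 2.2×10⁻¹³ / (3.6×10⁻²) = 6.1×10⁻¹²
s = 6.1×10⁻¹² mol/L

6.1×10⁻¹² M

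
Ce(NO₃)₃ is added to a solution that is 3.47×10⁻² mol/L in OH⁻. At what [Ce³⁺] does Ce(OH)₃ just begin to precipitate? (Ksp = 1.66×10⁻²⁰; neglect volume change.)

Precipitation of each salt begins when its ion product equals Ksp.
Ce(OH)₃(s) ⇌ Ce³⁺(aq) + 3 OH⁻(aq)
Ksp = [Ce³⁺][OH⁻]^3 = [Ce³⁺](3.47×10⁻²)^3
[Ce³⁺] = 1.66×10⁻²⁰ / (3.47×10⁻²)^3 = 3.97×10⁻¹⁶
[Ce³⁺] = 3.97×10⁻¹⁶ mol/L

3.97×10⁻¹⁶ M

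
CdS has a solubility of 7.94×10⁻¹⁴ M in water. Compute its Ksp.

CdS(s) ⇌ Cd²⁺(aq) + S²⁻(aq)
Call the molar solubility s, so that [Cd²⁺] = s and [S²⁻] = s.
Ksp = [Cd²⁺][S²⁻] = s · s = s^2
Ksp = (7.94×10⁻¹⁴)^2 = 6.30×10⁻²⁷

Ksp = 6.30×10⁻²⁷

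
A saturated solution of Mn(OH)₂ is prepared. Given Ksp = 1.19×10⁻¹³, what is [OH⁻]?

Mn(OH)₂(s) ⇌ Mn²⁺(aq) + 2 OH⁻(aq)
Call the molar solubility s, so that [Mn²⁺] = s and [OH⁻] = 2s.
Ksp = [Mn²⁺][OH⁻]^2 = s · (2s)^2 = 4s^3 = 1.19×10⁻¹³
s = 3.10×10⁻⁵ mol/L
[OH⁻] = 2s = 6.20×10⁻⁵ mol/L

6.20×10⁻⁵ M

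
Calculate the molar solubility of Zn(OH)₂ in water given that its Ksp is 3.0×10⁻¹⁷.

2.0×10⁻⁶ M

Zn(OH)₂(s) ⇌ Zn²⁺(aq) + 2 OH⁻(aq)
With molar solubility s: [Zn²⁺] = s, [OH⁻] = 2s.
Ksp = [Zn²⁺][OH⁻]^2 = s · (2s)^2 = 4s^3
4s^3 = 3.0×10⁻¹⁷  ⇒  s^3 = 7.5×10⁻¹⁸
s = 2.0×10⁻⁶ M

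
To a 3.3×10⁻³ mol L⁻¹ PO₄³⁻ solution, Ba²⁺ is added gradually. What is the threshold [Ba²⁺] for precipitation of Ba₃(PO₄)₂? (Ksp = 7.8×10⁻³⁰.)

Precipitation begins when Q = Ksp.
Ba₃(PO₄)₂(s) ⇌ 3 Ba²⁺(aq) + 2 PO₄³⁻(aq)
Ksp = [Ba²⁺]^3[PO₄³⁻]^2 = [Ba²⁺]^3(3.3×10⁻³)^2
[Ba²⁺]^3 = 7.8×10⁻³⁰ / (3.3×10⁻³)^2 = 7.2×10⁻²⁵
[Ba²⁺] = 8.9×10⁻⁹ mol L⁻¹

8.9×10⁻⁹ M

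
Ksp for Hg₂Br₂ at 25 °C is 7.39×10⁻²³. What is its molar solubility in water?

Hg₂Br₂(s) ⇌ Hg₂²⁺(aq) + 2 Br⁻(aq)
If s mol/L of Hg₂Br₂ dissolves, [Hg₂²⁺] = s and [Br⁻] = 2s.
Ksp = [Hg₂²⁺][Br⁻]^2 = s · (2s)^2 = 4s^3
4s^3 = 7.39×10⁻²³  ⇒  s^3 = 1.85×10⁻²³
Taking the 3rd root, s = 2.64×10⁻⁸ M.

2.64×10⁻⁸ M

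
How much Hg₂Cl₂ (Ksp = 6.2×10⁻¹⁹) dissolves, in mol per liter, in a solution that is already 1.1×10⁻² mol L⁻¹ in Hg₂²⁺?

Hg₂Cl₂(s) ⇌ Hg₂²⁺(aq) + 2 Cl⁻(aq)
With Hg₂²⁺ already at 1.1×10⁻² mol L⁻¹ and s small, take [Hg₂²⁺] ≈ 1.1×10⁻² mol L⁻¹ and [Cl⁻] = 2s.
Ksp = [Hg₂²⁺][Cl⁻]^2 = (1.1×10⁻²)(2s)^2
(2s)^2 = 6.2×10⁻¹⁹ / (1.1×10⁻²) = 5.6×10⁻¹⁷
s = 3.8×10⁻⁹ mol L⁻¹

3.8×10⁻⁹ M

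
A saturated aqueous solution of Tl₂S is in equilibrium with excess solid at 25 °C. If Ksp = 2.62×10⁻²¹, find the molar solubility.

Tl₂S(s) ⇌ 2 Tl⁺(aq) + S²⁻(aq)
Let s be the molar solubility. Then [Tl⁺] = 2s and [S²⁻] = s.
Ksp = [Tl⁺]^2[S²⁻] = (2s)^2 · s = 4s^3
4s^3 = 2.62×10⁻²¹  ⇒  s^3 = 6.55×10⁻²²
s = (6.55×10⁻²²)^(1/3) = 8.68×10⁻⁸ mol L⁻¹

8.68×10⁻⁸ M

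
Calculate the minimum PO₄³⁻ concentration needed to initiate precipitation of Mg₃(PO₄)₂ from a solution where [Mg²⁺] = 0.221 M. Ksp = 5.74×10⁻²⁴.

The threshold for precipitation is Q = Ksp.
Mg₃(PO₄)₂(s) ⇌ 3 Mg²⁺(aq) + 2 PO₄³⁻(aq)
Ksp = [Mg²⁺]^3[PO₄³⁻]^2 = [PO₄³⁻]^2(0.221)^3
[PO₄³⁻]^2 = 5.74×10⁻²⁴ / (0.221)^3 = 5.32×10⁻²²
[PO₄³⁻] = 2.31×10⁻¹¹ M

2.31×10⁻¹¹ M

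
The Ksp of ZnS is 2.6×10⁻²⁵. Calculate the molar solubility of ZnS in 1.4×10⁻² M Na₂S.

1.9×10⁻²³ M

ZnS(s) ⇌ Zn²⁺(aq) + S²⁻(aq)
With S²⁻ already at 1.4×10⁻² M and s small, take [S²⁻] ≈ 1.4×10⁻² M and [Zn²⁺] = s.
Ksp = [Zn²⁺][S²⁻] = s(1.4×10⁻²)
s = 2.6×10⁻²⁵ / (1.4×10⁻²) = 1.9×10⁻²³
s = 1.9×10⁻²³ M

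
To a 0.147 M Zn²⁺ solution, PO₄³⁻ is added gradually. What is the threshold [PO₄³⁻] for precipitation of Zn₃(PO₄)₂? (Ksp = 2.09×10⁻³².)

2.57×10⁻¹⁵ M

A salt starts to precipitate once the ion product Q reaches its Ksp.
Zn₃(PO₄)₂(s) ⇌ 3 Zn²⁺(aq) + 2 PO₄³⁻(aq)
Ksp = [Zn²⁺]^3[PO₄³⁻]^2 = [PO₄³⁻]^2(0.147)^3
[PO₄³⁻]^2 = 2.09×10⁻³² / (0.147)^3 = 6.58×10⁻³⁰
[PO₄³⁻] = 2.57×10⁻¹⁵ M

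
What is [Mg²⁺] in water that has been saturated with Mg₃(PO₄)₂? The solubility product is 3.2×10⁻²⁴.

Mg₃(PO₄)₂(s) ⇌ 3 Mg²⁺(aq) + 2 PO₄³⁻(aq)
Let s be the molar solubility. Then [Mg²⁺] = 3s and [PO₄³⁻] = 2s.
Ksp = [Mg²⁺]^3[PO₄³⁻]^2 = (3s)^3 · (2s)^2 = 108s^5 = 3.2×10⁻²⁴
s = 7.8×10⁻⁶ M
[Mg²⁺] = 3s = 2.4×10⁻⁵ M

2.4×10⁻⁵ M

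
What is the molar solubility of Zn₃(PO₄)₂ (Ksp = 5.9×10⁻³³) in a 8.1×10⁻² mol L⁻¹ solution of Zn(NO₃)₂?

1.7×10⁻¹⁵ M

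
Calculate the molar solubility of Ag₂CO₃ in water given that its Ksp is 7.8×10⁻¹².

1.2×10⁻⁴ M

Ag₂CO₃(s) ⇌ 2 Ag⁺(aq) + CO₃²⁻(aq)
If s mol/L of Ag₂CO₃ dissolves, [Ag⁺] = 2s and [CO₃²⁻] = s.
Ksp = [Ag⁺]^2[CO₃²⁻] = (2s)^2 · s = 4s^3
4s^3 = 7.8×10⁻¹²  ⇒  s^3 = 2.0×10⁻¹²
s = 1.2×10⁻⁴ mol/L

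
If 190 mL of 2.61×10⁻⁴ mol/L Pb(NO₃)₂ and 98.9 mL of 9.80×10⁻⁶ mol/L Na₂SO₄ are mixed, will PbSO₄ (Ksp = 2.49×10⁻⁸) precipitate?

The combined volume is 288.9 mL.
[Pb²⁺] = (2.61×10⁻⁴)(190)/288.9 = 1.72×10⁻⁴ mol/L
[SO₄²⁻] = (9.80×10⁻⁶)(98.9)/288.9 = 3.35×10⁻⁶ mol/L
Q = [Pb²⁺][SO₄²⁻] = 5.76×10⁻¹⁰
Since Q (5.76×10⁻¹⁰) is less than Ksp (2.49×10⁻⁸), no PbSO₄ precipitates.

No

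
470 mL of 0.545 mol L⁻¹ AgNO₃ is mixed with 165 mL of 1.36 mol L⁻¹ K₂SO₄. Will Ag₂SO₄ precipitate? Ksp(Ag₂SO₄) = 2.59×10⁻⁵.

Yes

Total volume after mixing = 470 + 165 = 635 mL.
[Ag⁺] = (0.545)(470)/635 = 0.403 mol L⁻¹
[SO₄²⁻] = (1.36)(165)/635 = 0.353 mol L⁻¹
Q = [Ag⁺]^2[SO₄²⁻] = 5.75×10⁻²
Q = 5.75×10⁻² > Ksp = 2.59×10⁻⁵, so the solution is supersaturated and Ag₂SO₄ precipitates.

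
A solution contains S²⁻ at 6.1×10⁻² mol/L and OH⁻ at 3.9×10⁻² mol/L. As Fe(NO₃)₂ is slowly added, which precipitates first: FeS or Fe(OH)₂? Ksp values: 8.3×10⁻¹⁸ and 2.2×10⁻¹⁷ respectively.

FeS

The threshold for precipitation is Q = Ksp.
For FeS: [Fe²⁺] = (Ksp/[S²⁻]) = 1.4×10⁻¹⁶ mol/L
For Fe(OH)₂: [Fe²⁺] = (Ksp/[OH⁻]^2) = 1.4×10⁻¹⁴ mol/L
FeS requires the lower [Fe²⁺], so it precipitates first.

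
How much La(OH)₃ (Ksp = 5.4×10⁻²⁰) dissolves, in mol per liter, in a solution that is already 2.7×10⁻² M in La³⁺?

La(OH)₃(s) ⇌ La³⁺(aq) + 3 OH⁻(aq)
With La³⁺ already at 2.7×10⁻² M and s small, take [La³⁺] ≈ 2.7×10⁻² M and [OH⁻] = 3s.
Ksp = [La³⁺][OH⁻]^3 = (2.7×10⁻²)(3s)^3
(3s)^3 = 5.4×10⁻²⁰ / (2.7×10⁻²) = 2.0×10⁻¹⁸
s = 4.2×10⁻⁷ M

4.2×10⁻⁷ M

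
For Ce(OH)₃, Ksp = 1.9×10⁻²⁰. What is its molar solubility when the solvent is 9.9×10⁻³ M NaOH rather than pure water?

2.0×10⁻¹⁴ M

Ce(OH)₃(s) ⇌ Ce³⁺(aq) + 3 OH⁻(aq)
With OH⁻ already at 9.9×10⁻³ M and s small, take [OH⁻] ≈ 9.9×10⁻³ M and [Ce³⁺] = s.
Ksp = [Ce³⁺][OH⁻]^3 = s(9.9×10⁻³)^3
s = 1.9×10⁻²⁰ / (9.9×10⁻³)^3 = 2.0×10⁻¹⁴
s = 2.0×10⁻¹⁴ M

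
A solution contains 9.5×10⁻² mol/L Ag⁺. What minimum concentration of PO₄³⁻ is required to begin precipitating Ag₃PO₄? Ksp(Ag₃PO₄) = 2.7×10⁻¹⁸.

Precipitation of each salt begins when its ion product equals Ksp.
Ag₃PO₄(s) ⇌ 3 Ag⁺(aq) + PO₄³⁻(aq)
Ksp = [Ag⁺]^3[PO₄³⁻] = [PO₄³⁻](9.5×10⁻²)^3
[PO₄³⁻] = 2.7×10⁻¹⁸ / (9.5×10⁻²)^3 = 3.1×10⁻¹⁵
[PO₄³⁻] = 3.1×10⁻¹⁵ mol/L

3.1×10⁻¹⁵ M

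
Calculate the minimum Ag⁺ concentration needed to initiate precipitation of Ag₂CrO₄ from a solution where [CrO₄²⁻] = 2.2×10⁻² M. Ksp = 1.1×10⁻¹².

Each salt precipitates once Q = Ksp for that salt.
Ag₂CrO₄(s) ⇌ 2 Ag⁺(aq) + CrO₄²⁻(aq)
Ksp = [Ag⁺]^2[CrO₄²⁻] = [Ag⁺]^2(2.2×10⁻²)
[Ag⁺]^2 = 1.1×10⁻¹² / (2.2×10⁻²) = 5.0×10⁻¹¹
[Ag⁺] = 7.1×10⁻⁶ M

7.1×10⁻⁶ M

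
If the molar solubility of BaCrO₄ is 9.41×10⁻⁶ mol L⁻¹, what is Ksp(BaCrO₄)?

Ksp = 8.85×10⁻¹¹

BaCrO₄(s) ⇌ Ba²⁺(aq) + CrO₄²⁻(aq)
Call the molar solubility s, so that [Ba²⁺] = s and [CrO₄²⁻] = s.
Ksp = [Ba²⁺][CrO₄²⁻] = s · s = s^2
Ksp = (9.41×10⁻⁶)^2 = 8.85×10⁻¹¹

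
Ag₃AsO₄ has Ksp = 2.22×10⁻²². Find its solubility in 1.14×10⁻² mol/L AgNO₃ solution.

1.50×10⁻¹⁶ M

Ag₃AsO₄(s) ⇌ 3 Ag⁺(aq) + AsO₄³⁻(aq)
Ag⁺ is already present at 1.14×10⁻² mol/L. If s mol/L of Ag₃AsO₄ dissolves, [AsO₄³⁻] = s while [Ag⁺] ≈ 1.14×10⁻² mol/L.
Ksp = [Ag⁺]^3[AsO₄³⁻] = (1.14×10⁻²)^3s
s = 2.22×10⁻²² / (1.14×10⁻²)^3 = 1.50×10⁻¹⁶
s = 1.50×10⁻¹⁶ mol/L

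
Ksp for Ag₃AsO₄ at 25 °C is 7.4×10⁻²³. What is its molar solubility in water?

Ag₃AsO₄(s) ⇌ 3 Ag⁺(aq) + AsO₄³⁻(aq)
For each mole of Ag₃AsO₄ that dissolves per liter, [Ag⁺] = 3s and [AsO₄³⁻] = s; let s denote this solubility.
Ksp = [Ag⁺]^3[AsO₄³⁻] = (3s)^3 · s = 27s^4
27s^4 = 7.4×10⁻²³  ⇒  s^4 = 2.7×10⁻²⁴
Taking the 4th root, s = 1.3×10⁻⁶ mol/L.

1.3×10⁻⁶ M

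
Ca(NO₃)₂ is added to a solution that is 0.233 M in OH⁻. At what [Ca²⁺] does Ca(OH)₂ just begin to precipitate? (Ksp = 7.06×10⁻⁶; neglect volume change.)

Precipitation begins when Q = Ksp.
Ca(OH)₂(s) ⇌ Ca²⁺(aq) + 2 OH⁻(aq)
Ksp = [Ca²⁺][OH⁻]^2 = [Ca²⁺](0.233)^2
[Ca²⁺] = 7.06×10⁻⁶ / (0.233)^2 = 1.30×10⁻⁴
[Ca²⁺] = 1.30×10⁻⁴ M

1.30×10⁻⁴ M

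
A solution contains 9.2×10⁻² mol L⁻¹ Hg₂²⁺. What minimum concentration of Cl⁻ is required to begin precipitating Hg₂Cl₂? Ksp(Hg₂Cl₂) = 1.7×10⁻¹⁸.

Each salt precipitates once Q = Ksp for that salt.
Hg₂Cl₂(s) ⇌ Hg₂²⁺(aq) + 2 Cl⁻(aq)
Ksp = [Hg₂²⁺][Cl⁻]^2 = [Cl⁻]^2(9.2×10⁻²)
[Cl⁻]^2 = 1.7×10⁻¹⁸ / (9.2×10⁻²) = 1.8×10⁻¹⁷
[Cl⁻] = 4.3×10⁻⁹ mol L⁻¹

4.3×10⁻⁹ M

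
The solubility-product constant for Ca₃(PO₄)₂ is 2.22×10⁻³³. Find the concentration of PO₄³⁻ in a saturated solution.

2.31×10⁻⁷ M

Ca₃(PO₄)₂(s) ⇌ 3 Ca²⁺(aq) + 2 PO₄³⁻(aq)
For each mole of Ca₃(PO₄)₂ that dissolves per liter, [Ca²⁺] = 3s and [PO₄³⁻] = 2s; let s denote this solubility.
Ksp = [Ca²⁺]^3[PO₄³⁻]^2 = (3s)^3 · (2s)^2 = 108s^5 = 2.22×10⁻³³
s = 1.16×10⁻⁷ M
[PO₄³⁻] = 2s = 2.31×10⁻⁷ M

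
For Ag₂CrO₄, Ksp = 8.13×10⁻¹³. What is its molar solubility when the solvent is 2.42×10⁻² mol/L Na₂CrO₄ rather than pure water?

Ag₂CrO₄(s) ⇌ 2 Ag⁺(aq) + CrO₄²⁻(aq)
With CrO₄²⁻ already at 2.42×10⁻² mol/L and s small, take [CrO₄²⁻] ≈ 2.42×10⁻² mol/L and [Ag⁺] = 2s.
Ksp = [Ag⁺]^2[CrO₄²⁻] = (2s)^2(2.42×10⁻²)
(2s)^2 = 8.13×10⁻¹³ / (2.42×10⁻²) = 3.36×10⁻¹¹
s = 2.90×10⁻⁶ mol/L

2.90×10⁻⁶ M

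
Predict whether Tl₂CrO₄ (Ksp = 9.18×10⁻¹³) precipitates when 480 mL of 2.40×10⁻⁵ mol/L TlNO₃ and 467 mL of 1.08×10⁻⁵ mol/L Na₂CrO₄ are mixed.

Total volume after mixing = 480 + 467 = 947 mL.
[Tl⁺] = (2.40×10⁻⁵)(480)/947 = 1.22×10⁻⁵ mol/L
[CrO₄²⁻] = (1.08×10⁻⁵)(467)/947 = 5.33×10⁻⁶ mol/L
Q = [Tl⁺]^2[CrO₄²⁻] = 7.88×10⁻¹⁶
Q = 7.88×10⁻¹⁶ < Ksp = 9.18×10⁻¹³, so the solution is unsaturated and no precipitate forms.

No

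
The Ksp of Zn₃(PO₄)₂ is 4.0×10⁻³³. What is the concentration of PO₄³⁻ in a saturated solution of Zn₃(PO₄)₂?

Zn₃(PO₄)₂(s) ⇌ 3 Zn²⁺(aq) + 2 PO₄³⁻(aq)
For each mole of Zn₃(PO₄)₂ that dissolves per liter, [Zn²⁺] = 3s and [PO₄³⁻] = 2s; let s denote this solubility.
Ksp = [Zn²⁺]^3[PO₄³⁻]^2 = (3s)^3 · (2s)^2 = 108s^5 = 4.0×10⁻³³
s = 1.3×10⁻⁷ mol/L
[PO₄³⁻] = 2s = 2.6×10⁻⁷ mol/L

2.6×10⁻⁷ M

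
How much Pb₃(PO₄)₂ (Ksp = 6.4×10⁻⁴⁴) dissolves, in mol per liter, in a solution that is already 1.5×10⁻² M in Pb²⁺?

Pb₃(PO₄)₂(s) ⇌ 3 Pb²⁺(aq) + 2 PO₄³⁻(aq)
The solution already contains Pb²⁺ at 1.5×10⁻² M. Let s be the molar solubility of Pb₃(PO₄)₂.
[Pb²⁺] ≈ 1.5×10⁻² M (common ion dominates); [PO₄³⁻] = 2s.
Ksp = [Pb²⁺]^3[PO₄³⁻]^2 = (1.5×10⁻²)^3(2s)^2
(2s)^2 = 6.4×10⁻⁴⁴ / (1.5×10⁻²)^3 = 1.9×10⁻³⁸
s = 6.9×10⁻²⁰ M

6.9×10⁻²⁰ M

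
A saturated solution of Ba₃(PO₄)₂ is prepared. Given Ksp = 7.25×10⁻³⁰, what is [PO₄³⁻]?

Ba₃(PO₄)₂(s) ⇌ 3 Ba²⁺(aq) + 2 PO₄³⁻(aq)
With molar solubility s: [Ba²⁺] = 3s, [PO₄³⁻] = 2s.
Ksp = [Ba²⁺]^3[PO₄³⁻]^2 = (3s)^3 · (2s)^2 = 108s^5 = 7.25×10⁻³⁰
s = 5.83×10⁻⁷ M
[PO₄³⁻] = 2s = 1.17×10⁻⁶ M

1.17×10⁻⁶ M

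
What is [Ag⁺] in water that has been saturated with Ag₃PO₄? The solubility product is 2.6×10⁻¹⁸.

5.3×10⁻⁵ M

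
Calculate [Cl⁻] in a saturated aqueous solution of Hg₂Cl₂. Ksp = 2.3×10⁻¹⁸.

1.7×10⁻⁶ M

Hg₂Cl₂(s) ⇌ Hg₂²⁺(aq) + 2 Cl⁻(aq)
With molar solubility s: [Hg₂²⁺] = s, [Cl⁻] = 2s.
Ksp = [Hg₂²⁺][Cl⁻]^2 = s · (2s)^2 = 4s^3 = 2.3×10⁻¹⁸
s = 8.3×10⁻⁷ mol/L
[Cl⁻] = 2s = 1.7×10⁻⁶ mol/L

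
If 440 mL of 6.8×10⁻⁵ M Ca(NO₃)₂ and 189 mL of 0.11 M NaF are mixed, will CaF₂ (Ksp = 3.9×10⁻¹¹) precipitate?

Yes

After mixing, V = 440 mL + 189 mL = 629 mL.
[Ca²⁺] = (6.8×10⁻⁵)(440)/629 = 4.8×10⁻⁵ M
[F⁻] = (0.11)(189)/629 = 3.3×10⁻² M
Q = [Ca²⁺][F⁻]^2 = 5.2×10⁻⁸
Since Q (5.2×10⁻⁸) exceeds Ksp (3.9×10⁻¹¹), CaF₂ will precipitate.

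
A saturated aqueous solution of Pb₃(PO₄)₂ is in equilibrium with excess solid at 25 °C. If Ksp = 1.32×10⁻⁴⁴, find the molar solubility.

6.57×10⁻¹⁰ M

Pb₃(PO₄)₂(s) ⇌ 3 Pb²⁺(aq) + 2 PO₄³⁻(aq)
Let s be the molar solubility. Then [Pb²⁺] = 3s and [PO₄³⁻] = 2s.
Ksp = [Pb²⁺]^3[PO₄³⁻]^2 = (3s)^3 · (2s)^2 = 108s^5
108s^5 = 1.32×10⁻⁴⁴  ⇒  s^5 = 1.22×10⁻⁴⁶
Taking the 5th root, s = 6.57×10⁻¹⁰ mol/L.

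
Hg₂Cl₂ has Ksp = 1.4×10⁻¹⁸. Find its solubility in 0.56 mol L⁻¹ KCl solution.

Hg₂Cl₂(s) ⇌ Hg₂²⁺(aq) + 2 Cl⁻(aq)
Let s be the solubility of Hg₂Cl₂ here. The common ion gives [Cl⁻] ≈ 0.56 mol L⁻¹, and [Hg₂²⁺] = s.
Ksp = [Hg₂²⁺][Cl⁻]^2 = s(0.56)^2
s = 1.4×10⁻¹⁸ / (0.56)^2 = 4.5×10⁻¹⁸
s = 4.5×10⁻¹⁸ mol L⁻¹

4.5×10⁻¹⁸ M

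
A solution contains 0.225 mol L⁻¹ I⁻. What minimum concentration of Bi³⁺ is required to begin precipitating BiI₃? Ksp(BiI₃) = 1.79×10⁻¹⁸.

1.57×10⁻¹⁶ M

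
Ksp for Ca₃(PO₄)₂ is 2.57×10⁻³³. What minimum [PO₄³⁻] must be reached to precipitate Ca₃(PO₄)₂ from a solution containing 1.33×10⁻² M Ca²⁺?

3.31×10⁻¹⁴ M

The threshold for precipitation is Q = Ksp.
Ca₃(PO₄)₂(s) ⇌ 3 Ca²⁺(aq) + 2 PO₄³⁻(aq)
Ksp = [Ca²⁺]^3[PO₄³⁻]^2 = [PO₄³⁻]^2(1.33×10⁻²)^3
[PO₄³⁻]^2 = 2.57×10⁻³³ / (1.33×10⁻²)^3 = 1.09×10⁻²⁷
[PO₄³⁻] = 3.31×10⁻¹⁴ M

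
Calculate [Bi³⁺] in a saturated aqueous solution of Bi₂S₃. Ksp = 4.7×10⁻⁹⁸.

2.7×10⁻²⁰ M

Bi₂S₃(s) ⇌ 2 Bi³⁺(aq) + 3 S²⁻(aq)
For each mole of Bi₂S₃ that dissolves per liter, [Bi³⁺] = 2s and [S²⁻] = 3s; let s denote this solubility.
Ksp = [Bi³⁺]^2[S²⁻]^3 = (2s)^2 · (3s)^3 = 108s^5 = 4.7×10⁻⁹⁸
s = 1.3×10⁻²⁰ mol L⁻¹
[Bi³⁺] = 2s = 2.7×10⁻²⁰ mol L⁻¹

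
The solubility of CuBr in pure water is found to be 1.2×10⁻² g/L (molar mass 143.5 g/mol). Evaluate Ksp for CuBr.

Ksp = 7.0×10⁻⁹

Convert to molarity: s = 1.2×10⁻² / 143.5 = 8.362×10⁻⁵ mol/L
CuBr(s) ⇌ Cu⁺(aq) + Br⁻(aq)
For each mole of CuBr that dissolves per liter, [Cu⁺] = s and [Br⁻] = s; let s denote this solubility.
Ksp = [Cu⁺][Br⁻] = s · s = s^2
Ksp = (8.362×10⁻⁵)^2 = 7.0×10⁻⁹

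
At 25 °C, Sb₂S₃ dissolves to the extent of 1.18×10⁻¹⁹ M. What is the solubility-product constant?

Ksp = 2.47×10⁻⁹³

Sb₂S₃(s) ⇌ 2 Sb³⁺(aq) + 3 S²⁻(aq)
With molar solubility s: [Sb³⁺] = 2s, [S²⁻] = 3s.
Ksp = [Sb³⁺]^2[S²⁻]^3 = (2s)^2 · (3s)^3 = 108s^5
Ksp = 108 × (1.18×10⁻¹⁹)^5 = 2.47×10⁻⁹³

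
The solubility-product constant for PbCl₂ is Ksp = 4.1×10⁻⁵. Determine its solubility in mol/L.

PbCl₂(s) ⇌ Pb²⁺(aq) + 2 Cl⁻(aq)
Let s be the molar solubility. Then [Pb²⁺] = s and [Cl⁻] = 2s.
Ksp = [Pb²⁺][Cl⁻]^2 = s · (2s)^2 = 4s^3
4s^3 = 4.1×10⁻⁵  ⇒  s^3 = 1.0×10⁻⁵
Taking the 3rd root, s = 2.2×10⁻² mol L⁻¹.

2.2×10⁻² M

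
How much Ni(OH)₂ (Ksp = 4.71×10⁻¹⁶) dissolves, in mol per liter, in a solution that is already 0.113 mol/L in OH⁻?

Ni(OH)₂(s) ⇌ Ni²⁺(aq) + 2 OH⁻(aq)
With OH⁻ already at 0.113 mol/L and s small, take [OH⁻] ≈ 0.113 mol/L and [Ni²⁺] = s.
Ksp = [Ni²⁺][OH⁻]^2 = s(0.113)^2
s = 4.71×10⁻¹⁶ / (0.113)^2 = 3.69×10⁻¹⁴
s = 3.69×10⁻¹⁴ mol/L

3.69×10⁻¹⁴ M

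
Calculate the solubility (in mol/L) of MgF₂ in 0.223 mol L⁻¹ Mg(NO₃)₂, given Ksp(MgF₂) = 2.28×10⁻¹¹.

5.06×10⁻⁶ M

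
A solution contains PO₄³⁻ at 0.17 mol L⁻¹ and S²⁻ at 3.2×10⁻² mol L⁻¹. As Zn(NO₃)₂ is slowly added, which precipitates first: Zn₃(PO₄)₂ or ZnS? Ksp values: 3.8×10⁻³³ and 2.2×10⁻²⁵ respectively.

Precipitation of each salt begins when its ion product equals Ksp.
For Zn₃(PO₄)₂: [Zn²⁺] = (Ksp/[PO₄³⁻]^2)^(1/3) = 5.1×10⁻¹¹ mol L⁻¹
For ZnS: [Zn²⁺] = (Ksp/[S²⁻]) = 6.9×10⁻²⁴ mol L⁻¹
The smaller threshold [Zn²⁺] is reached first, so ZnS precipitates first.

ZnS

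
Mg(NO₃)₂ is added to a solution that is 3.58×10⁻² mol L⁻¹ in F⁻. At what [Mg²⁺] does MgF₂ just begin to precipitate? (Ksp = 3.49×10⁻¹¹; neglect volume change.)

2.72×10⁻⁸ M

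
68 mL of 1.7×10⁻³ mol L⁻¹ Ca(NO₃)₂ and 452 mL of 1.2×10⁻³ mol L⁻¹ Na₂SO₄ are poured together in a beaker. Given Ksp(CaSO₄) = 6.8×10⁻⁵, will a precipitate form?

Total volume after mixing = 68 + 452 = 520 mL.
[Ca²⁺] = (1.7×10⁻³)(68)/520 = 2.2×10⁻⁴ mol L⁻¹
[SO₄²⁻] = (1.2×10⁻³)(452)/520 = 1.0×10⁻³ mol L⁻¹
Q = [Ca²⁺][SO₄²⁻] = 2.3×10⁻⁷
Q < Ksp (2.3×10⁻⁷ vs 6.8×10⁻⁵); the solution remains unsaturated and no precipitate forms.

No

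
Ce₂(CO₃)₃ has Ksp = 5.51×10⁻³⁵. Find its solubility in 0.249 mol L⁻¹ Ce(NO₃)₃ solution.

3.20×10⁻¹² M

Ce₂(CO₃)₃(s) ⇌ 2 Ce³⁺(aq) + 3 CO₃²⁻(aq)
The solution already contains Ce³⁺ at 0.249 mol L⁻¹. Let s be the molar solubility of Ce₂(CO₃)₃.
[Ce³⁺] ≈ 0.249 mol L⁻¹ (common ion dominates); [CO₃²⁻] = 3s.
Ksp = [Ce³⁺]^2[CO₃²⁻]^3 = (0.249)^2(3s)^3
(3s)^3 = 5.51×10⁻³⁵ / (0.249)^2 = 8.89×10⁻³⁴
s = 3.20×10⁻¹² mol L⁻¹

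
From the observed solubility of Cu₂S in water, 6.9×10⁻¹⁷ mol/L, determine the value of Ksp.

Cu₂S(s) ⇌ 2 Cu⁺(aq) + S²⁻(aq)
If s mol/L of Cu₂S dissolves, [Cu⁺] = 2s and [S²⁻] = s.
Ksp = [Cu⁺]^2[S²⁻] = (2s)^2 · s = 4s^3
Ksp = 4 × (6.9×10⁻¹⁷)^3 = 1.3×10⁻⁴⁸

Ksp = 1.3×10⁻⁴⁸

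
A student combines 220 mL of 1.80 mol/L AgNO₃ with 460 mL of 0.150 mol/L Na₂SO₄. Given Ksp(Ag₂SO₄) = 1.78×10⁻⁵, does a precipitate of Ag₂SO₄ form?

Total volume after mixing = 220 + 460 = 680 mL.
[Ag⁺] = (1.80)(220)/680 = 0.582 mol/L
[SO₄²⁻] = (0.150)(460)/680 = 0.101 mol/L
Q = [Ag⁺]^2[SO₄²⁻] = 3.44×10⁻²
Since Q (3.44×10⁻²) exceeds Ksp (1.78×10⁻⁵), Ag₂SO₄ will precipitate.

Yes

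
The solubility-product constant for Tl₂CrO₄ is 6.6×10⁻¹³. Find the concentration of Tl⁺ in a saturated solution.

Tl₂CrO₄(s) ⇌ 2 Tl⁺(aq) + CrO₄²⁻(aq)
If s mol/L of Tl₂CrO₄ dissolves, [Tl⁺] = 2s and [CrO₄²⁻] = s.
Ksp = [Tl⁺]^2[CrO₄²⁻] = (2s)^2 · s = 4s^3 = 6.6×10⁻¹³
s = 5.5×10⁻⁵ mol/L
[Tl⁺] = 2s = 1.1×10⁻⁴ mol/L

1.1×10⁻⁴ M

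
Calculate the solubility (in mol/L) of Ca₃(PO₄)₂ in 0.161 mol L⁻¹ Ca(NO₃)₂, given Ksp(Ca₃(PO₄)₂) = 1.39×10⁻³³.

2.89×10⁻¹⁶ M

Ca₃(PO₄)₂(s) ⇌ 3 Ca²⁺(aq) + 2 PO₄³⁻(aq)
The solution already contains Ca²⁺ at 0.161 mol L⁻¹. Let s be the molar solubility of Ca₃(PO₄)₂.
[Ca²⁺] ≈ 0.161 mol L⁻¹ (common ion dominates); [PO₄³⁻] = 2s.
Ksp = [Ca²⁺]^3[PO₄³⁻]^2 = (0.161)^3(2s)^2
(2s)^2 = 1.39×10⁻³³ / (0.161)^3 = 3.33×10⁻³¹
s = 2.89×10⁻¹⁶ mol L⁻¹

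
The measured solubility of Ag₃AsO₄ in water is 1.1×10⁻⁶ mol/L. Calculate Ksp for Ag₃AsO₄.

Ag₃AsO₄(s) ⇌ 3 Ag⁺(aq) + AsO₄³⁻(aq)
With molar solubility s: [Ag⁺] = 3s, [AsO₄³⁻] = s.
Ksp = [Ag⁺]^3[AsO₄³⁻] = (3s)^3 · s = 27s^4
Ksp = 27 × (1.1×10⁻⁶)^4 = 4.0×10⁻²³

Ksp = 4.0×10⁻²³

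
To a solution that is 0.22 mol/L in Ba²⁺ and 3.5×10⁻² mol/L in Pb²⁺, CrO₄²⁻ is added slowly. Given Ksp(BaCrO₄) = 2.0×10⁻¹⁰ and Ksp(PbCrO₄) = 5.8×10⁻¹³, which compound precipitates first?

Precipitation begins when Q = Ksp.
For BaCrO₄: [CrO₄²⁻] = (Ksp/[Ba²⁺]) = 9.1×10⁻¹⁰ mol/L
For PbCrO₄: [CrO₄²⁻] = (Ksp/[Pb²⁺]) = 1.7×10⁻¹¹ mol/L
Since PbCrO₄ needs less CrO₄²⁻ to reach saturation, it precipitates first.

PbCrO₄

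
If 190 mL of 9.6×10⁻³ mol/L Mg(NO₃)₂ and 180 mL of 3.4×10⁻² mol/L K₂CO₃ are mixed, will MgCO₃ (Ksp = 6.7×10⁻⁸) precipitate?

Yes

After mixing, V = 190 mL + 180 mL = 370 mL.
[Mg²⁺] = (9.6×10⁻³)(190)/370 = 4.9×10⁻³ mol/L
[CO₃²⁻] = (3.4×10⁻²)(180)/370 = 1.7×10⁻² mol/L
Q = [Mg²⁺][CO₃²⁻] = 8.2×10⁻⁵
Q = 8.2×10⁻⁵ > Ksp = 6.7×10⁻⁸, so the solution is supersaturated and MgCO₃ precipitates.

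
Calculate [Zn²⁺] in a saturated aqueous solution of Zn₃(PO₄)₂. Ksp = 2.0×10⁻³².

Zn₃(PO₄)₂(s) ⇌ 3 Zn²⁺(aq) + 2 PO₄³⁻(aq)
If s mol/L of Zn₃(PO₄)₂ dissolves, [Zn²⁺] = 3s and [PO₄³⁻] = 2s.
Ksp = [Zn²⁺]^3[PO₄³⁻]^2 = (3s)^3 · (2s)^2 = 108s^5 = 2.0×10⁻³²
s = 1.8×10⁻⁷ M
[Zn²⁺] = 3s = 5.4×10⁻⁷ M

5.4×10⁻⁷ M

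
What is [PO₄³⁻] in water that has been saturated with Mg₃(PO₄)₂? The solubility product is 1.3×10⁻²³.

Mg₃(PO₄)₂(s) ⇌ 3 Mg²⁺(aq) + 2 PO₄³⁻(aq)
If s mol/L of Mg₃(PO₄)₂ dissolves, [Mg²⁺] = 3s and [PO₄³⁻] = 2s.
Ksp = [Mg²⁺]^3[PO₄³⁻]^2 = (3s)^3 · (2s)^2 = 108s^5 = 1.3×10⁻²³
s = 1.0×10⁻⁵ mol L⁻¹
[PO₄³⁻] = 2s = 2.1×10⁻⁵ mol L⁻¹

2.1×10⁻⁵ M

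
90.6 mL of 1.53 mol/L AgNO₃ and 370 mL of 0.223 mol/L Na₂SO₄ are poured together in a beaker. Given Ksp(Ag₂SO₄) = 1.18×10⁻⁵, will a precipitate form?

Yes

The combined volume is 460.6 mL.
[Ag⁺] = (1.53)(90.6)/460.6 = 0.301 mol/L
[SO₄²⁻] = (0.223)(370)/460.6 = 0.179 mol/L
Q = [Ag⁺]^2[SO₄²⁻] = 1.62×10⁻²
Q = 1.62×10⁻² > Ksp = 1.18×10⁻⁵, so the solution is supersaturated and Ag₂SO₄ precipitates.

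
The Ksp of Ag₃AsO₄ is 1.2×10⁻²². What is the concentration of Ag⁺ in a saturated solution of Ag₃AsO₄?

4.4×10⁻⁶ M

Ag₃AsO₄(s) ⇌ 3 Ag⁺(aq) + AsO₄³⁻(aq)
Let s be the molar solubility. Then [Ag⁺] = 3s and [AsO₄³⁻] = s.
Ksp = [Ag⁺]^3[AsO₄³⁻] = (3s)^3 · s = 27s^4 = 1.2×10⁻²²
s = 1.5×10⁻⁶ M
[Ag⁺] = 3s = 4.4×10⁻⁶ M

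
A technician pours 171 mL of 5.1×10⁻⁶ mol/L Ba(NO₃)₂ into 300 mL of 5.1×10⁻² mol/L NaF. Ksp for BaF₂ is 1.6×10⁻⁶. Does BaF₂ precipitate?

After mixing, V = 171 mL + 300 mL = 471 mL.
[Ba²⁺] = (5.1×10⁻⁶)(171)/471 = 1.9×10⁻⁶ mol/L
[F⁻] = (5.1×10⁻²)(300)/471 = 3.2×10⁻² mol/L
Q = [Ba²⁺][F⁻]^2 = 2.0×10⁻⁹
Q = 2.0×10⁻⁹ < Ksp = 1.6×10⁻⁶, so the solution is unsaturated and no precipitate forms.

No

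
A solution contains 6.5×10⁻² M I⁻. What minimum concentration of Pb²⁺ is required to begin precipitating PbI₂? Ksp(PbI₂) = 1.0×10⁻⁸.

2.4×10⁻⁶ M

A salt starts to precipitate once the ion product Q reaches its Ksp.
PbI₂(s) ⇌ Pb²⁺(aq) + 2 I⁻(aq)
Ksp = [Pb²⁺][I⁻]^2 = [Pb²⁺](6.5×10⁻²)^2
[Pb²⁺] = 1.0×10⁻⁸ / (6.5×10⁻²)^2 = 2.4×10⁻⁶
[Pb²⁺] = 2.4×10⁻⁶ M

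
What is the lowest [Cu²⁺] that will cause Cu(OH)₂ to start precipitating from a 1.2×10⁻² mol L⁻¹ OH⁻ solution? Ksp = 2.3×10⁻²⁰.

Precipitation of each salt begins when its ion product equals Ksp.
Cu(OH)₂(s) ⇌ Cu²⁺(aq) + 2 OH⁻(aq)
Ksp = [Cu²⁺][OH⁻]^2 = [Cu²⁺](1.2×10⁻²)^2
[Cu²⁺] = 2.3×10⁻²⁰ / (1.2×10⁻²)^2 = 1.6×10⁻¹⁶
[Cu²⁺] = 1.6×10⁻¹⁶ mol L⁻¹

1.6×10⁻¹⁶ M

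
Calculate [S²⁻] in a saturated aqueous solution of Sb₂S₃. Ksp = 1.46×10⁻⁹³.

3.19×10⁻¹⁹ M

Sb₂S₃(s) ⇌ 2 Sb³⁺(aq) + 3 S²⁻(aq)
With molar solubility s: [Sb³⁺] = 2s, [S²⁻] = 3s.
Ksp = [Sb³⁺]^2[S²⁻]^3 = (2s)^2 · (3s)^3 = 108s^5 = 1.46×10⁻⁹³
s = 1.06×10⁻¹⁹ mol/L
[S²⁻] = 3s = 3.19×10⁻¹⁹ mol/L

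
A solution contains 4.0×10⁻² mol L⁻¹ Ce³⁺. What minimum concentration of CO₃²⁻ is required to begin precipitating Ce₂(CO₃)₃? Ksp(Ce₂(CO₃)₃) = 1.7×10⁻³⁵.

Precipitation begins when Q = Ksp.
Ce₂(CO₃)₃(s) ⇌ 2 Ce³⁺(aq) + 3 CO₃²⁻(aq)
Ksp = [Ce³⁺]^2[CO₃²⁻]^3 = [CO₃²⁻]^3(4.0×10⁻²)^2
[CO₃²⁻]^3 = 1.7×10⁻³⁵ / (4.0×10⁻²)^2 = 1.1×10⁻³²
[CO₃²⁻] = 2.2×10⁻¹¹ mol L⁻¹

2.2×10⁻¹¹ M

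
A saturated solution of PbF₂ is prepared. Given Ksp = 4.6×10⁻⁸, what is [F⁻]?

4.5×10⁻³ M

PbF₂(s) ⇌ Pb²⁺(aq) + 2 F⁻(aq)
Let s be the molar solubility. Then [Pb²⁺] = s and [F⁻] = 2s.
Ksp = [Pb²⁺][F⁻]^2 = s · (2s)^2 = 4s^3 = 4.6×10⁻⁸
s = 2.3×10⁻³ mol L⁻¹
[F⁻] = 2s = 4.5×10⁻³ mol L⁻¹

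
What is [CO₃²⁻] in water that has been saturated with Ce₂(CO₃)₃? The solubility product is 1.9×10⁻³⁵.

1.3×10⁻⁷ M

Ce₂(CO₃)₃(s) ⇌ 2 Ce³⁺(aq) + 3 CO₃²⁻(aq)
If s mol/L of Ce₂(CO₃)₃ dissolves, [Ce³⁺] = 2s and [CO₃²⁻] = 3s.
Ksp = [Ce³⁺]^2[CO₃²⁻]^3 = (2s)^2 · (3s)^3 = 108s^5 = 1.9×10⁻³⁵
s = 4.5×10⁻⁸ M
[CO₃²⁻] = 3s = 1.3×10⁻⁷ M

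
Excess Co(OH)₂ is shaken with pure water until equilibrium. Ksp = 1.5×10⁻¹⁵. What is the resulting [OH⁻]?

Co(OH)₂(s) ⇌ Co²⁺(aq) + 2 OH⁻(aq)
Call the molar solubility s, so that [Co²⁺] = s and [OH⁻] = 2s.
Ksp = [Co²⁺][OH⁻]^2 = s · (2s)^2 = 4s^3 = 1.5×10⁻¹⁵
s = 7.2×10⁻⁶ M
[OH⁻] = 2s = 1.4×10⁻⁵ M

1.4×10⁻⁵ M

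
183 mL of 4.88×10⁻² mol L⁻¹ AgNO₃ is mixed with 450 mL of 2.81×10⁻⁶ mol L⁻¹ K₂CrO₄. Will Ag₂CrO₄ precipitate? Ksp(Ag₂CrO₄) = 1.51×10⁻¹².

Yes

Total volume after mixing = 183 + 450 = 633 mL.
[Ag⁺] = (4.88×10⁻²)(183)/633 = 1.41×10⁻² mol L⁻¹
[CrO₄²⁻] = (2.81×10⁻⁶)(450)/633 = 2.00×10⁻⁶ mol L⁻¹
Q = [Ag⁺]^2[CrO₄²⁻] = 3.98×10⁻¹⁰
Because Q > Ksp (3.98×10⁻¹⁰ vs 1.51×10⁻¹²), a precipitate of Ag₂CrO₄ forms.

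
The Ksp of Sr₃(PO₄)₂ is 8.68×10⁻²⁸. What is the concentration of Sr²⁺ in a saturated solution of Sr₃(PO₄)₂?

Sr₃(PO₄)₂(s) ⇌ 3 Sr²⁺(aq) + 2 PO₄³⁻(aq)
With molar solubility s: [Sr²⁺] = 3s, [PO₄³⁻] = 2s.
Ksp = [Sr²⁺]^3[PO₄³⁻]^2 = (3s)^3 · (2s)^2 = 108s^5 = 8.68×10⁻²⁸
s = 1.52×10⁻⁶ M
[Sr²⁺] = 3s = 4.55×10⁻⁶ M

4.55×10⁻⁶ M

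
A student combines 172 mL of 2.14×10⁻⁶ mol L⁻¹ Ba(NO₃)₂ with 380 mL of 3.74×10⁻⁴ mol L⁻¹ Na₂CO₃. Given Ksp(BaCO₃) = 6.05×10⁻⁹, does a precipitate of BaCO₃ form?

The combined volume is 552 mL.
[Ba²⁺] = (2.14×10⁻⁶)(172)/552 = 6.67×10⁻⁷ mol L⁻¹
[CO₃²⁻] = (3.74×10⁻⁴)(380)/552 = 2.57×10⁻⁴ mol L⁻¹
Q = [Ba²⁺][CO₃²⁻] = 1.72×10⁻¹⁰
Q < Ksp (1.72×10⁻¹⁰ vs 6.05×10⁻⁹); the solution remains unsaturated and no precipitate forms.

No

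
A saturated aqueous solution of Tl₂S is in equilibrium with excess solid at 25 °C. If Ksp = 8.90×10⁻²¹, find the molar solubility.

1.31×10⁻⁷ M

Tl₂S(s) ⇌ 2 Tl⁺(aq) + S²⁻(aq)
For each mole of Tl₂S that dissolves per liter, [Tl⁺] = 2s and [S²⁻] = s; let s denote this solubility.
Ksp = [Tl⁺]^2[S²⁻] = (2s)^2 · s = 4s^3
4s^3 = 8.90×10⁻²¹  ⇒  s^3 = 2.23×10⁻²¹
s = (2.23×10⁻²¹)^(1/3) = 1.31×10⁻⁷ mol/L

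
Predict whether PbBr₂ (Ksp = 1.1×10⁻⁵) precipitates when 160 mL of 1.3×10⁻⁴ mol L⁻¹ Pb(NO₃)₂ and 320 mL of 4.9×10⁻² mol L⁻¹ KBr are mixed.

The combined volume is 480 mL.
[Pb²⁺] = (1.3×10⁻⁴)(160)/480 = 4.3×10⁻⁵ mol L⁻¹
[Br⁻] = (4.9×10⁻²)(320)/480 = 3.3×10⁻² mol L⁻¹
Q = [Pb²⁺][Br⁻]^2 = 4.6×10⁻⁸
Since Q (4.6×10⁻⁸) is less than Ksp (1.1×10⁻⁵), no PbBr₂ precipitates.

No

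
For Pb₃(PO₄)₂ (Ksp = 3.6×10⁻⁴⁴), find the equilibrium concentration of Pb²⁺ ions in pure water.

2.4×10⁻⁹ M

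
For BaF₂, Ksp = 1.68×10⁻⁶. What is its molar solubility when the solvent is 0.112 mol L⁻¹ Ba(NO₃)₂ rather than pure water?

BaF₂(s) ⇌ Ba²⁺(aq) + 2 F⁻(aq)
Let s be the solubility of BaF₂ here. The common ion gives [Ba²⁺] ≈ 0.112 mol L⁻¹, and [F⁻] = 2s.
Ksp = [Ba²⁺][F⁻]^2 = (0.112)(2s)^2
(2s)^2 = 1.68×10⁻⁶ / (0.112) = 1.50×10⁻⁵
s = 1.94×10⁻³ mol L⁻¹

1.94×10⁻³ M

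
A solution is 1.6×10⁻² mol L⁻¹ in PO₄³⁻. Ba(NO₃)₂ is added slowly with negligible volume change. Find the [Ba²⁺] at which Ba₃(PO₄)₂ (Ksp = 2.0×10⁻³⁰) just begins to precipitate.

2.0×10⁻⁹ M

A salt starts to precipitate once the ion product Q reaches its Ksp.
Ba₃(PO₄)₂(s) ⇌ 3 Ba²⁺(aq) + 2 PO₄³⁻(aq)
Ksp = [Ba²⁺]^3[PO₄³⁻]^2 = [Ba²⁺]^3(1.6×10⁻²)^2
[Ba²⁺]^3 = 2.0×10⁻³⁰ / (1.6×10⁻²)^2 = 7.8×10⁻²⁷
[Ba²⁺] = 2.0×10⁻⁹ mol L⁻¹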